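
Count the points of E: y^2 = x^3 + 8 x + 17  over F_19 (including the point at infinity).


For each x in F_19, count y with y^2 = x^3 + 8 x + 17 mod 19:
  x = 0: RHS = 17, y in [6, 13]  -> 2 point(s)
  x = 1: RHS = 7, y in [8, 11]  -> 2 point(s)
  x = 3: RHS = 11, y in [7, 12]  -> 2 point(s)
  x = 5: RHS = 11, y in [7, 12]  -> 2 point(s)
  x = 7: RHS = 17, y in [6, 13]  -> 2 point(s)
  x = 8: RHS = 4, y in [2, 17]  -> 2 point(s)
  x = 9: RHS = 1, y in [1, 18]  -> 2 point(s)
  x = 11: RHS = 11, y in [7, 12]  -> 2 point(s)
  x = 12: RHS = 17, y in [6, 13]  -> 2 point(s)
  x = 13: RHS = 0, y in [0]  -> 1 point(s)
  x = 14: RHS = 4, y in [2, 17]  -> 2 point(s)
  x = 15: RHS = 16, y in [4, 15]  -> 2 point(s)
  x = 16: RHS = 4, y in [2, 17]  -> 2 point(s)
Affine points: 25. Add the point at infinity: total = 26.

#E(F_19) = 26


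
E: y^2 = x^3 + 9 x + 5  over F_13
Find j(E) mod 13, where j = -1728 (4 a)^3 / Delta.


Delta = -16(4 a^3 + 27 b^2) mod 13 = 4
-1728 * (4 a)^3 = -1728 * (4*9)^3 mod 13 = 12
j = 12 * 4^(-1) mod 13 = 3

j = 3 (mod 13)


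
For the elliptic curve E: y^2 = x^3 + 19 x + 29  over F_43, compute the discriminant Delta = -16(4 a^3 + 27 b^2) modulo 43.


4 a^3 + 27 b^2 = 4*19^3 + 27*29^2 = 27436 + 22707 = 50143
Delta = -16 * (50143) = -802288
Delta mod 43 = 6

Delta = 6 (mod 43)


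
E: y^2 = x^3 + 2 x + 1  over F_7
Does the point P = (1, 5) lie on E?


Check whether y^2 = x^3 + 2 x + 1 (mod 7) for (x, y) = (1, 5).
LHS: y^2 = 5^2 mod 7 = 4
RHS: x^3 + 2 x + 1 = 1^3 + 2*1 + 1 mod 7 = 4
LHS = RHS

Yes, on the curve


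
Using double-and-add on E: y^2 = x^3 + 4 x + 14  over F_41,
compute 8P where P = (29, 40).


k = 8 = 1000_2 (binary, LSB first: 0001)
Double-and-add from P = (29, 40):
  bit 0 = 0: acc unchanged = O
  bit 1 = 0: acc unchanged = O
  bit 2 = 0: acc unchanged = O
  bit 3 = 1: acc = O + (29, 1) = (29, 1)

8P = (29, 1)


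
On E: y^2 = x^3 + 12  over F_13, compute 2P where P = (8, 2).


Doubling: s = (3 x1^2 + a) / (2 y1)
s = (3*8^2 + 0) / (2*2) mod 13 = 9
x3 = s^2 - 2 x1 mod 13 = 9^2 - 2*8 = 0
y3 = s (x1 - x3) - y1 mod 13 = 9 * (8 - 0) - 2 = 5

2P = (0, 5)


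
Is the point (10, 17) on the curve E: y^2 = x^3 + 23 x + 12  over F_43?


Check whether y^2 = x^3 + 23 x + 12 (mod 43) for (x, y) = (10, 17).
LHS: y^2 = 17^2 mod 43 = 31
RHS: x^3 + 23 x + 12 = 10^3 + 23*10 + 12 mod 43 = 38
LHS != RHS

No, not on the curve


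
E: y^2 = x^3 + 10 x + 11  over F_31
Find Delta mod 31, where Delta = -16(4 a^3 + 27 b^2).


4 a^3 + 27 b^2 = 4*10^3 + 27*11^2 = 4000 + 3267 = 7267
Delta = -16 * (7267) = -116272
Delta mod 31 = 9

Delta = 9 (mod 31)


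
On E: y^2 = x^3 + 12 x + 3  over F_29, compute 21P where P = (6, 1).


k = 21 = 10101_2 (binary, LSB first: 10101)
Double-and-add from P = (6, 1):
  bit 0 = 1: acc = O + (6, 1) = (6, 1)
  bit 1 = 0: acc unchanged = (6, 1)
  bit 2 = 1: acc = (6, 1) + (7, 13) = (15, 7)
  bit 3 = 0: acc unchanged = (15, 7)
  bit 4 = 1: acc = (15, 7) + (27, 0) = (25, 23)

21P = (25, 23)


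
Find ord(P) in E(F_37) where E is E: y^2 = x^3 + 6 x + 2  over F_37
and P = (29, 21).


Compute successive multiples of P until we hit O:
  1P = (29, 21)
  2P = (5, 34)
  3P = (4, 4)
  4P = (15, 27)
  5P = (3, 26)
  6P = (26, 14)
  7P = (8, 28)
  8P = (33, 5)
  ... (continuing to 33P)
  33P = O

ord(P) = 33


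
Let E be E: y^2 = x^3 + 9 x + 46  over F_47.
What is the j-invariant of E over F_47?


Delta = -16(4 a^3 + 27 b^2) mod 47 = 6
-1728 * (4 a)^3 = -1728 * (4*9)^3 mod 47 = 23
j = 23 * 6^(-1) mod 47 = 43

j = 43 (mod 47)


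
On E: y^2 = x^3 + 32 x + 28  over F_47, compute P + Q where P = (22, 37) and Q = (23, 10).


P != Q, so use the chord formula.
s = (y2 - y1) / (x2 - x1) = (20) / (1) mod 47 = 20
x3 = s^2 - x1 - x2 mod 47 = 20^2 - 22 - 23 = 26
y3 = s (x1 - x3) - y1 mod 47 = 20 * (22 - 26) - 37 = 24

P + Q = (26, 24)


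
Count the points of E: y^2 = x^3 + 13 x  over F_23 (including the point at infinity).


For each x in F_23, count y with y^2 = x^3 + 13 x + 0 mod 23:
  x = 0: RHS = 0, y in [0]  -> 1 point(s)
  x = 4: RHS = 1, y in [1, 22]  -> 2 point(s)
  x = 5: RHS = 6, y in [11, 12]  -> 2 point(s)
  x = 6: RHS = 18, y in [8, 15]  -> 2 point(s)
  x = 8: RHS = 18, y in [8, 15]  -> 2 point(s)
  x = 9: RHS = 18, y in [8, 15]  -> 2 point(s)
  x = 10: RHS = 3, y in [7, 16]  -> 2 point(s)
  x = 11: RHS = 2, y in [5, 18]  -> 2 point(s)
  x = 16: RHS = 3, y in [7, 16]  -> 2 point(s)
  x = 20: RHS = 3, y in [7, 16]  -> 2 point(s)
  x = 21: RHS = 12, y in [9, 14]  -> 2 point(s)
  x = 22: RHS = 9, y in [3, 20]  -> 2 point(s)
Affine points: 23. Add the point at infinity: total = 24.

#E(F_23) = 24


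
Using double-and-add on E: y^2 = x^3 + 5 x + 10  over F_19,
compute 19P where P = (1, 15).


k = 19 = 10011_2 (binary, LSB first: 11001)
Double-and-add from P = (1, 15):
  bit 0 = 1: acc = O + (1, 15) = (1, 15)
  bit 1 = 1: acc = (1, 15) + (18, 2) = (9, 9)
  bit 2 = 0: acc unchanged = (9, 9)
  bit 3 = 0: acc unchanged = (9, 9)
  bit 4 = 1: acc = (9, 9) + (17, 7) = (18, 17)

19P = (18, 17)


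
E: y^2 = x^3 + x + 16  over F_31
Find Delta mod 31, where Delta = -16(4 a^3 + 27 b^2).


4 a^3 + 27 b^2 = 4*1^3 + 27*16^2 = 4 + 6912 = 6916
Delta = -16 * (6916) = -110656
Delta mod 31 = 14

Delta = 14 (mod 31)


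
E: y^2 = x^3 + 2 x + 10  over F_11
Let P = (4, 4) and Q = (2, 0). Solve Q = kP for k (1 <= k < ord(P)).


Enumerate multiples of P until we hit Q = (2, 0):
  1P = (4, 4)
  2P = (7, 2)
  3P = (9, 3)
  4P = (2, 0)
Match found at i = 4.

k = 4


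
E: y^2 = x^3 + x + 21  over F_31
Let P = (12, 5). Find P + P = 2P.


Doubling: s = (3 x1^2 + a) / (2 y1)
s = (3*12^2 + 1) / (2*5) mod 31 = 3
x3 = s^2 - 2 x1 mod 31 = 3^2 - 2*12 = 16
y3 = s (x1 - x3) - y1 mod 31 = 3 * (12 - 16) - 5 = 14

2P = (16, 14)


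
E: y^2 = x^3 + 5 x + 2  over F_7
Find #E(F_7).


For each x in F_7, count y with y^2 = x^3 + 5 x + 2 mod 7:
  x = 0: RHS = 2, y in [3, 4]  -> 2 point(s)
  x = 1: RHS = 1, y in [1, 6]  -> 2 point(s)
  x = 3: RHS = 2, y in [3, 4]  -> 2 point(s)
  x = 4: RHS = 2, y in [3, 4]  -> 2 point(s)
Affine points: 8. Add the point at infinity: total = 9.

#E(F_7) = 9


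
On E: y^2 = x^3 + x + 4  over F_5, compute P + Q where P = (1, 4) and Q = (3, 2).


P != Q, so use the chord formula.
s = (y2 - y1) / (x2 - x1) = (3) / (2) mod 5 = 4
x3 = s^2 - x1 - x2 mod 5 = 4^2 - 1 - 3 = 2
y3 = s (x1 - x3) - y1 mod 5 = 4 * (1 - 2) - 4 = 2

P + Q = (2, 2)


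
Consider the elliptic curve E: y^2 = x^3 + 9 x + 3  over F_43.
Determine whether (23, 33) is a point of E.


Check whether y^2 = x^3 + 9 x + 3 (mod 43) for (x, y) = (23, 33).
LHS: y^2 = 33^2 mod 43 = 14
RHS: x^3 + 9 x + 3 = 23^3 + 9*23 + 3 mod 43 = 36
LHS != RHS

No, not on the curve


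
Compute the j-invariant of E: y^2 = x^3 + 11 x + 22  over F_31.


Delta = -16(4 a^3 + 27 b^2) mod 31 = 11
-1728 * (4 a)^3 = -1728 * (4*11)^3 mod 31 = 30
j = 30 * 11^(-1) mod 31 = 14

j = 14 (mod 31)


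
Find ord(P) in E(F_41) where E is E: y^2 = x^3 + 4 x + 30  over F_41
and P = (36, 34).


Compute successive multiples of P until we hit O:
  1P = (36, 34)
  2P = (9, 4)
  3P = (19, 35)
  4P = (7, 27)
  5P = (14, 1)
  6P = (24, 25)
  7P = (20, 19)
  8P = (28, 35)
  ... (continuing to 44P)
  44P = O

ord(P) = 44


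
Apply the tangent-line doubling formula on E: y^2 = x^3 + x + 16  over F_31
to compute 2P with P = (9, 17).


Doubling: s = (3 x1^2 + a) / (2 y1)
s = (3*9^2 + 1) / (2*17) mod 31 = 9
x3 = s^2 - 2 x1 mod 31 = 9^2 - 2*9 = 1
y3 = s (x1 - x3) - y1 mod 31 = 9 * (9 - 1) - 17 = 24

2P = (1, 24)


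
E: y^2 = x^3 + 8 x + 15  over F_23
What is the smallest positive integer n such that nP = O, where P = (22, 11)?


Compute successive multiples of P until we hit O:
  1P = (22, 11)
  2P = (8, 19)
  3P = (6, 16)
  4P = (11, 10)
  5P = (17, 2)
  6P = (13, 19)
  7P = (1, 1)
  8P = (2, 4)
  ... (continuing to 18P)
  18P = O

ord(P) = 18


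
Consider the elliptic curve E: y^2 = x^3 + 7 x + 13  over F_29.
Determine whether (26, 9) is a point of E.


Check whether y^2 = x^3 + 7 x + 13 (mod 29) for (x, y) = (26, 9).
LHS: y^2 = 9^2 mod 29 = 23
RHS: x^3 + 7 x + 13 = 26^3 + 7*26 + 13 mod 29 = 23
LHS = RHS

Yes, on the curve


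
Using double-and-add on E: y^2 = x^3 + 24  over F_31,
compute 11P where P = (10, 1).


k = 11 = 1011_2 (binary, LSB first: 1101)
Double-and-add from P = (10, 1):
  bit 0 = 1: acc = O + (10, 1) = (10, 1)
  bit 1 = 1: acc = (10, 1) + (5, 5) = (3, 12)
  bit 2 = 0: acc unchanged = (3, 12)
  bit 3 = 1: acc = (3, 12) + (21, 4) = (16, 11)

11P = (16, 11)


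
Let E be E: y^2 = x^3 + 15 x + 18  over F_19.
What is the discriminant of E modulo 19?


4 a^3 + 27 b^2 = 4*15^3 + 27*18^2 = 13500 + 8748 = 22248
Delta = -16 * (22248) = -355968
Delta mod 19 = 16

Delta = 16 (mod 19)


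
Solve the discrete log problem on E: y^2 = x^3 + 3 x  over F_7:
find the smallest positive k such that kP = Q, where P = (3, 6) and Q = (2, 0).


Enumerate multiples of P until we hit Q = (2, 0):
  1P = (3, 6)
  2P = (2, 0)
Match found at i = 2.

k = 2


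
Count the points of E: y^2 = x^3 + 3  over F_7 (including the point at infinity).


For each x in F_7, count y with y^2 = x^3 + 0 x + 3 mod 7:
  x = 1: RHS = 4, y in [2, 5]  -> 2 point(s)
  x = 2: RHS = 4, y in [2, 5]  -> 2 point(s)
  x = 3: RHS = 2, y in [3, 4]  -> 2 point(s)
  x = 4: RHS = 4, y in [2, 5]  -> 2 point(s)
  x = 5: RHS = 2, y in [3, 4]  -> 2 point(s)
  x = 6: RHS = 2, y in [3, 4]  -> 2 point(s)
Affine points: 12. Add the point at infinity: total = 13.

#E(F_7) = 13


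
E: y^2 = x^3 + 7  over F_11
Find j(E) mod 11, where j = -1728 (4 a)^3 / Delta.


Delta = -16(4 a^3 + 27 b^2) mod 11 = 7
-1728 * (4 a)^3 = -1728 * (4*0)^3 mod 11 = 0
j = 0 * 7^(-1) mod 11 = 0

j = 0 (mod 11)


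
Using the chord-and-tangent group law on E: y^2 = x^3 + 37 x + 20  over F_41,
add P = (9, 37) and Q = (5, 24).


P != Q, so use the chord formula.
s = (y2 - y1) / (x2 - x1) = (28) / (37) mod 41 = 34
x3 = s^2 - x1 - x2 mod 41 = 34^2 - 9 - 5 = 35
y3 = s (x1 - x3) - y1 mod 41 = 34 * (9 - 35) - 37 = 22

P + Q = (35, 22)


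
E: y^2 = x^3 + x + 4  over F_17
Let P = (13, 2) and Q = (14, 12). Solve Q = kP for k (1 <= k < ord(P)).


Enumerate multiples of P until we hit Q = (14, 12):
  1P = (13, 2)
  2P = (4, 2)
  3P = (0, 15)
  4P = (5, 7)
  5P = (14, 5)
  6P = (16, 6)
  7P = (3, 0)
  8P = (16, 11)
  9P = (14, 12)
Match found at i = 9.

k = 9


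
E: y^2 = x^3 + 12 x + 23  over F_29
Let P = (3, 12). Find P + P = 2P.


Doubling: s = (3 x1^2 + a) / (2 y1)
s = (3*3^2 + 12) / (2*12) mod 29 = 27
x3 = s^2 - 2 x1 mod 29 = 27^2 - 2*3 = 27
y3 = s (x1 - x3) - y1 mod 29 = 27 * (3 - 27) - 12 = 7

2P = (27, 7)


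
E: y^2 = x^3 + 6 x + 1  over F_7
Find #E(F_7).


For each x in F_7, count y with y^2 = x^3 + 6 x + 1 mod 7:
  x = 0: RHS = 1, y in [1, 6]  -> 2 point(s)
  x = 1: RHS = 1, y in [1, 6]  -> 2 point(s)
  x = 2: RHS = 0, y in [0]  -> 1 point(s)
  x = 3: RHS = 4, y in [2, 5]  -> 2 point(s)
  x = 5: RHS = 2, y in [3, 4]  -> 2 point(s)
  x = 6: RHS = 1, y in [1, 6]  -> 2 point(s)
Affine points: 11. Add the point at infinity: total = 12.

#E(F_7) = 12


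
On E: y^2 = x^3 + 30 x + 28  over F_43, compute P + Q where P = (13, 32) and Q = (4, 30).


P != Q, so use the chord formula.
s = (y2 - y1) / (x2 - x1) = (41) / (34) mod 43 = 5
x3 = s^2 - x1 - x2 mod 43 = 5^2 - 13 - 4 = 8
y3 = s (x1 - x3) - y1 mod 43 = 5 * (13 - 8) - 32 = 36

P + Q = (8, 36)


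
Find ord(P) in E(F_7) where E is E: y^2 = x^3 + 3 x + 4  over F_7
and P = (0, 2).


Compute successive multiples of P until we hit O:
  1P = (0, 2)
  2P = (1, 6)
  3P = (1, 1)
  4P = (0, 5)
  5P = O

ord(P) = 5


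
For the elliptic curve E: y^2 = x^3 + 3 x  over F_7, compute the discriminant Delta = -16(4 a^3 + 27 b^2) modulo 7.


4 a^3 + 27 b^2 = 4*3^3 + 27*0^2 = 108 + 0 = 108
Delta = -16 * (108) = -1728
Delta mod 7 = 1

Delta = 1 (mod 7)


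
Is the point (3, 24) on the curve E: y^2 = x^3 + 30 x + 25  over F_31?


Check whether y^2 = x^3 + 30 x + 25 (mod 31) for (x, y) = (3, 24).
LHS: y^2 = 24^2 mod 31 = 18
RHS: x^3 + 30 x + 25 = 3^3 + 30*3 + 25 mod 31 = 18
LHS = RHS

Yes, on the curve


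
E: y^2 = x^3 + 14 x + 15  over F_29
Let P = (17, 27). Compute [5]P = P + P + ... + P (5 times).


k = 5 = 101_2 (binary, LSB first: 101)
Double-and-add from P = (17, 27):
  bit 0 = 1: acc = O + (17, 27) = (17, 27)
  bit 1 = 0: acc unchanged = (17, 27)
  bit 2 = 1: acc = (17, 27) + (8, 1) = (17, 2)

5P = (17, 2)


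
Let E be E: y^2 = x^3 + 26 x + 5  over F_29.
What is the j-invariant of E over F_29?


Delta = -16(4 a^3 + 27 b^2) mod 29 = 5
-1728 * (4 a)^3 = -1728 * (4*26)^3 mod 29 = 28
j = 28 * 5^(-1) mod 29 = 23

j = 23 (mod 29)


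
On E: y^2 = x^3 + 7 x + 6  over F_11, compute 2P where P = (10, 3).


Doubling: s = (3 x1^2 + a) / (2 y1)
s = (3*10^2 + 7) / (2*3) mod 11 = 9
x3 = s^2 - 2 x1 mod 11 = 9^2 - 2*10 = 6
y3 = s (x1 - x3) - y1 mod 11 = 9 * (10 - 6) - 3 = 0

2P = (6, 0)


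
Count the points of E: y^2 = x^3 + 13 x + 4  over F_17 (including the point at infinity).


For each x in F_17, count y with y^2 = x^3 + 13 x + 4 mod 17:
  x = 0: RHS = 4, y in [2, 15]  -> 2 point(s)
  x = 1: RHS = 1, y in [1, 16]  -> 2 point(s)
  x = 2: RHS = 4, y in [2, 15]  -> 2 point(s)
  x = 3: RHS = 2, y in [6, 11]  -> 2 point(s)
  x = 4: RHS = 1, y in [1, 16]  -> 2 point(s)
  x = 6: RHS = 9, y in [3, 14]  -> 2 point(s)
  x = 7: RHS = 13, y in [8, 9]  -> 2 point(s)
  x = 8: RHS = 8, y in [5, 12]  -> 2 point(s)
  x = 9: RHS = 0, y in [0]  -> 1 point(s)
  x = 11: RHS = 16, y in [4, 13]  -> 2 point(s)
  x = 12: RHS = 1, y in [1, 16]  -> 2 point(s)
  x = 15: RHS = 4, y in [2, 15]  -> 2 point(s)
Affine points: 23. Add the point at infinity: total = 24.

#E(F_17) = 24


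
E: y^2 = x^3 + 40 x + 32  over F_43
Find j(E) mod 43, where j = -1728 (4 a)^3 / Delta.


Delta = -16(4 a^3 + 27 b^2) mod 43 = 24
-1728 * (4 a)^3 = -1728 * (4*40)^3 mod 43 = 21
j = 21 * 24^(-1) mod 43 = 17

j = 17 (mod 43)


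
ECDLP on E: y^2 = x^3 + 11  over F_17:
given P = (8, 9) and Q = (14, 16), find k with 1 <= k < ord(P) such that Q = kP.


Enumerate multiples of P until we hit Q = (14, 16):
  1P = (8, 9)
  2P = (9, 3)
  3P = (2, 6)
  4P = (3, 2)
  5P = (10, 12)
  6P = (14, 16)
Match found at i = 6.

k = 6


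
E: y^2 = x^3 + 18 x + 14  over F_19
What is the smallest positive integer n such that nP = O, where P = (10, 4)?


Compute successive multiples of P until we hit O:
  1P = (10, 4)
  2P = (8, 9)
  3P = (12, 1)
  4P = (4, 6)
  5P = (3, 0)
  6P = (4, 13)
  7P = (12, 18)
  8P = (8, 10)
  ... (continuing to 10P)
  10P = O

ord(P) = 10


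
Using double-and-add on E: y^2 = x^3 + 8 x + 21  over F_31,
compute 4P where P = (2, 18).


k = 4 = 100_2 (binary, LSB first: 001)
Double-and-add from P = (2, 18):
  bit 0 = 0: acc unchanged = O
  bit 1 = 0: acc unchanged = O
  bit 2 = 1: acc = O + (25, 25) = (25, 25)

4P = (25, 25)


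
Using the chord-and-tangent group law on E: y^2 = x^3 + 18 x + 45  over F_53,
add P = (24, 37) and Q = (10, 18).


P != Q, so use the chord formula.
s = (y2 - y1) / (x2 - x1) = (34) / (39) mod 53 = 43
x3 = s^2 - x1 - x2 mod 53 = 43^2 - 24 - 10 = 13
y3 = s (x1 - x3) - y1 mod 53 = 43 * (24 - 13) - 37 = 12

P + Q = (13, 12)


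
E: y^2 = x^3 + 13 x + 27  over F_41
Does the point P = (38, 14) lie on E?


Check whether y^2 = x^3 + 13 x + 27 (mod 41) for (x, y) = (38, 14).
LHS: y^2 = 14^2 mod 41 = 32
RHS: x^3 + 13 x + 27 = 38^3 + 13*38 + 27 mod 41 = 2
LHS != RHS

No, not on the curve


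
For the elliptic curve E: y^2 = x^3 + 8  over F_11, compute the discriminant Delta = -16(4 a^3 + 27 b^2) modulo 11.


4 a^3 + 27 b^2 = 4*0^3 + 27*8^2 = 0 + 1728 = 1728
Delta = -16 * (1728) = -27648
Delta mod 11 = 6

Delta = 6 (mod 11)


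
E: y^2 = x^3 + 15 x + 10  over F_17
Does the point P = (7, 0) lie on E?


Check whether y^2 = x^3 + 15 x + 10 (mod 17) for (x, y) = (7, 0).
LHS: y^2 = 0^2 mod 17 = 0
RHS: x^3 + 15 x + 10 = 7^3 + 15*7 + 10 mod 17 = 16
LHS != RHS

No, not on the curve


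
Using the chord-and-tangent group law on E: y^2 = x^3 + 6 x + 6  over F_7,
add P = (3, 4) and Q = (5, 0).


P != Q, so use the chord formula.
s = (y2 - y1) / (x2 - x1) = (3) / (2) mod 7 = 5
x3 = s^2 - x1 - x2 mod 7 = 5^2 - 3 - 5 = 3
y3 = s (x1 - x3) - y1 mod 7 = 5 * (3 - 3) - 4 = 3

P + Q = (3, 3)


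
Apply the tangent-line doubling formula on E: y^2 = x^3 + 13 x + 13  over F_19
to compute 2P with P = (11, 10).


Doubling: s = (3 x1^2 + a) / (2 y1)
s = (3*11^2 + 13) / (2*10) mod 19 = 15
x3 = s^2 - 2 x1 mod 19 = 15^2 - 2*11 = 13
y3 = s (x1 - x3) - y1 mod 19 = 15 * (11 - 13) - 10 = 17

2P = (13, 17)


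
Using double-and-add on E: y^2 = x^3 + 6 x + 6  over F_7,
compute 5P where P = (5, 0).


k = 5 = 101_2 (binary, LSB first: 101)
Double-and-add from P = (5, 0):
  bit 0 = 1: acc = O + (5, 0) = (5, 0)
  bit 1 = 0: acc unchanged = (5, 0)
  bit 2 = 1: acc = (5, 0) + O = (5, 0)

5P = (5, 0)


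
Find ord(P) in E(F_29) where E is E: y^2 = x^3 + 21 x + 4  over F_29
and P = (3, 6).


Compute successive multiples of P until we hit O:
  1P = (3, 6)
  2P = (10, 24)
  3P = (9, 20)
  4P = (16, 12)
  5P = (26, 28)
  6P = (7, 28)
  7P = (13, 26)
  8P = (17, 24)
  ... (continuing to 32P)
  32P = O

ord(P) = 32


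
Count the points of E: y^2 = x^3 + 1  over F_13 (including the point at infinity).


For each x in F_13, count y with y^2 = x^3 + 0 x + 1 mod 13:
  x = 0: RHS = 1, y in [1, 12]  -> 2 point(s)
  x = 2: RHS = 9, y in [3, 10]  -> 2 point(s)
  x = 4: RHS = 0, y in [0]  -> 1 point(s)
  x = 5: RHS = 9, y in [3, 10]  -> 2 point(s)
  x = 6: RHS = 9, y in [3, 10]  -> 2 point(s)
  x = 10: RHS = 0, y in [0]  -> 1 point(s)
  x = 12: RHS = 0, y in [0]  -> 1 point(s)
Affine points: 11. Add the point at infinity: total = 12.

#E(F_13) = 12


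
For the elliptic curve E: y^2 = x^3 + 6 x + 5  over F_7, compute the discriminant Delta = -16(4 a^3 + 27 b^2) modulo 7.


4 a^3 + 27 b^2 = 4*6^3 + 27*5^2 = 864 + 675 = 1539
Delta = -16 * (1539) = -24624
Delta mod 7 = 2

Delta = 2 (mod 7)


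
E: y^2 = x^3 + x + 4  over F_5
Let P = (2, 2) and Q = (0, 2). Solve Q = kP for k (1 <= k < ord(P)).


Enumerate multiples of P until we hit Q = (0, 2):
  1P = (2, 2)
  2P = (0, 2)
Match found at i = 2.

k = 2


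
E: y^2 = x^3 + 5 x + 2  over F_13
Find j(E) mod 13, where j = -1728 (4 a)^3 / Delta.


Delta = -16(4 a^3 + 27 b^2) mod 13 = 9
-1728 * (4 a)^3 = -1728 * (4*5)^3 mod 13 = 5
j = 5 * 9^(-1) mod 13 = 2

j = 2 (mod 13)


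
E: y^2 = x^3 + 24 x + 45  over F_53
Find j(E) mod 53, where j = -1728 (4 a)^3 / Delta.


Delta = -16(4 a^3 + 27 b^2) mod 53 = 11
-1728 * (4 a)^3 = -1728 * (4*24)^3 mod 53 = 41
j = 41 * 11^(-1) mod 53 = 23

j = 23 (mod 53)


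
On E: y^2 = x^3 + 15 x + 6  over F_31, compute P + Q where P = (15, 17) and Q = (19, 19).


P != Q, so use the chord formula.
s = (y2 - y1) / (x2 - x1) = (2) / (4) mod 31 = 16
x3 = s^2 - x1 - x2 mod 31 = 16^2 - 15 - 19 = 5
y3 = s (x1 - x3) - y1 mod 31 = 16 * (15 - 5) - 17 = 19

P + Q = (5, 19)


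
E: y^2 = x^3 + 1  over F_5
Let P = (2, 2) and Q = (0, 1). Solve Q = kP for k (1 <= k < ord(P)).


Enumerate multiples of P until we hit Q = (0, 1):
  1P = (2, 2)
  2P = (0, 4)
  3P = (4, 0)
  4P = (0, 1)
Match found at i = 4.

k = 4


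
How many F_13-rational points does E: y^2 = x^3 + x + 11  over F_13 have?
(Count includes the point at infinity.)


For each x in F_13, count y with y^2 = x^3 + 1 x + 11 mod 13:
  x = 1: RHS = 0, y in [0]  -> 1 point(s)
  x = 4: RHS = 1, y in [1, 12]  -> 2 point(s)
  x = 6: RHS = 12, y in [5, 8]  -> 2 point(s)
  x = 7: RHS = 10, y in [6, 7]  -> 2 point(s)
  x = 11: RHS = 1, y in [1, 12]  -> 2 point(s)
  x = 12: RHS = 9, y in [3, 10]  -> 2 point(s)
Affine points: 11. Add the point at infinity: total = 12.

#E(F_13) = 12


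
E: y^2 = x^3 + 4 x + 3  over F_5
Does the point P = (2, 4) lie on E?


Check whether y^2 = x^3 + 4 x + 3 (mod 5) for (x, y) = (2, 4).
LHS: y^2 = 4^2 mod 5 = 1
RHS: x^3 + 4 x + 3 = 2^3 + 4*2 + 3 mod 5 = 4
LHS != RHS

No, not on the curve


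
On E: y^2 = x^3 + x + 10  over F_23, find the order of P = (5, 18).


Compute successive multiples of P until we hit O:
  1P = (5, 18)
  2P = (22, 10)
  3P = (8, 1)
  4P = (14, 10)
  5P = (17, 8)
  6P = (10, 13)
  7P = (9, 9)
  8P = (4, 20)
  ... (continuing to 32P)
  32P = O

ord(P) = 32


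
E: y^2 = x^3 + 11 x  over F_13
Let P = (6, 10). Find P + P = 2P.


Doubling: s = (3 x1^2 + a) / (2 y1)
s = (3*6^2 + 11) / (2*10) mod 13 = 4
x3 = s^2 - 2 x1 mod 13 = 4^2 - 2*6 = 4
y3 = s (x1 - x3) - y1 mod 13 = 4 * (6 - 4) - 10 = 11

2P = (4, 11)


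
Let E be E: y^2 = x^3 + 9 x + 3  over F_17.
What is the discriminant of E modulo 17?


4 a^3 + 27 b^2 = 4*9^3 + 27*3^2 = 2916 + 243 = 3159
Delta = -16 * (3159) = -50544
Delta mod 17 = 14

Delta = 14 (mod 17)


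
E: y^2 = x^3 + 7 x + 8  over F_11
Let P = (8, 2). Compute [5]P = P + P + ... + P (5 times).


k = 5 = 101_2 (binary, LSB first: 101)
Double-and-add from P = (8, 2):
  bit 0 = 1: acc = O + (8, 2) = (8, 2)
  bit 1 = 0: acc unchanged = (8, 2)
  bit 2 = 1: acc = (8, 2) + (3, 1) = (4, 1)

5P = (4, 1)


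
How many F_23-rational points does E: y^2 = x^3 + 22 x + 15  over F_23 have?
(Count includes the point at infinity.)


For each x in F_23, count y with y^2 = x^3 + 22 x + 15 mod 23:
  x = 3: RHS = 16, y in [4, 19]  -> 2 point(s)
  x = 4: RHS = 6, y in [11, 12]  -> 2 point(s)
  x = 6: RHS = 18, y in [8, 15]  -> 2 point(s)
  x = 7: RHS = 6, y in [11, 12]  -> 2 point(s)
  x = 8: RHS = 13, y in [6, 17]  -> 2 point(s)
  x = 10: RHS = 16, y in [4, 19]  -> 2 point(s)
  x = 11: RHS = 1, y in [1, 22]  -> 2 point(s)
  x = 12: RHS = 6, y in [11, 12]  -> 2 point(s)
  x = 14: RHS = 8, y in [10, 13]  -> 2 point(s)
  x = 16: RHS = 1, y in [1, 22]  -> 2 point(s)
  x = 17: RHS = 12, y in [9, 14]  -> 2 point(s)
  x = 19: RHS = 1, y in [1, 22]  -> 2 point(s)
  x = 21: RHS = 9, y in [3, 20]  -> 2 point(s)
Affine points: 26. Add the point at infinity: total = 27.

#E(F_23) = 27


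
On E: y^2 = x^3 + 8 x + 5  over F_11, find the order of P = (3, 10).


Compute successive multiples of P until we hit O:
  1P = (3, 10)
  2P = (6, 4)
  3P = (6, 7)
  4P = (3, 1)
  5P = O

ord(P) = 5


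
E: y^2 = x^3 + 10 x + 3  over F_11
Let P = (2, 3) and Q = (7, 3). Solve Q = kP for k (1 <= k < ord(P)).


Enumerate multiples of P until we hit Q = (7, 3):
  1P = (2, 3)
  2P = (7, 8)
  3P = (3, 7)
  4P = (0, 5)
  5P = (10, 5)
  6P = (8, 1)
  7P = (6, 2)
  8P = (1, 5)
  9P = (1, 6)
  10P = (6, 9)
  11P = (8, 10)
  12P = (10, 6)
  13P = (0, 6)
  14P = (3, 4)
  15P = (7, 3)
Match found at i = 15.

k = 15


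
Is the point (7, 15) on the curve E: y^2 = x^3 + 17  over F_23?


Check whether y^2 = x^3 + 0 x + 17 (mod 23) for (x, y) = (7, 15).
LHS: y^2 = 15^2 mod 23 = 18
RHS: x^3 + 0 x + 17 = 7^3 + 0*7 + 17 mod 23 = 15
LHS != RHS

No, not on the curve


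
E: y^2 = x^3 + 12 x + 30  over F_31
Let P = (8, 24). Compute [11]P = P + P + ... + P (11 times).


k = 11 = 1011_2 (binary, LSB first: 1101)
Double-and-add from P = (8, 24):
  bit 0 = 1: acc = O + (8, 24) = (8, 24)
  bit 1 = 1: acc = (8, 24) + (4, 24) = (19, 7)
  bit 2 = 0: acc unchanged = (19, 7)
  bit 3 = 1: acc = (19, 7) + (11, 25) = (8, 7)

11P = (8, 7)


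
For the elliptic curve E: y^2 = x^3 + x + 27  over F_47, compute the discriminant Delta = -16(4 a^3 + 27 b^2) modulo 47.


4 a^3 + 27 b^2 = 4*1^3 + 27*27^2 = 4 + 19683 = 19687
Delta = -16 * (19687) = -314992
Delta mod 47 = 2

Delta = 2 (mod 47)


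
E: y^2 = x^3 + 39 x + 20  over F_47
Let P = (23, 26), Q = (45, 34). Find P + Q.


P != Q, so use the chord formula.
s = (y2 - y1) / (x2 - x1) = (8) / (22) mod 47 = 26
x3 = s^2 - x1 - x2 mod 47 = 26^2 - 23 - 45 = 44
y3 = s (x1 - x3) - y1 mod 47 = 26 * (23 - 44) - 26 = 39

P + Q = (44, 39)


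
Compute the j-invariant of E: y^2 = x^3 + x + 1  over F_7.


Delta = -16(4 a^3 + 27 b^2) mod 7 = 1
-1728 * (4 a)^3 = -1728 * (4*1)^3 mod 7 = 1
j = 1 * 1^(-1) mod 7 = 1

j = 1 (mod 7)


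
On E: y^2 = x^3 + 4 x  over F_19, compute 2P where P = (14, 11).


Doubling: s = (3 x1^2 + a) / (2 y1)
s = (3*14^2 + 4) / (2*11) mod 19 = 1
x3 = s^2 - 2 x1 mod 19 = 1^2 - 2*14 = 11
y3 = s (x1 - x3) - y1 mod 19 = 1 * (14 - 11) - 11 = 11

2P = (11, 11)


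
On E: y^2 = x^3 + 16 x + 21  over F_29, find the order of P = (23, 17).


Compute successive multiples of P until we hit O:
  1P = (23, 17)
  2P = (25, 3)
  3P = (1, 3)
  4P = (9, 13)
  5P = (3, 26)
  6P = (4, 2)
  7P = (26, 2)
  8P = (5, 9)
  ... (continuing to 29P)
  29P = O

ord(P) = 29


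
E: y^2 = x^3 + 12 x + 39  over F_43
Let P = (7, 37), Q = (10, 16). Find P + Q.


P != Q, so use the chord formula.
s = (y2 - y1) / (x2 - x1) = (22) / (3) mod 43 = 36
x3 = s^2 - x1 - x2 mod 43 = 36^2 - 7 - 10 = 32
y3 = s (x1 - x3) - y1 mod 43 = 36 * (7 - 32) - 37 = 9

P + Q = (32, 9)


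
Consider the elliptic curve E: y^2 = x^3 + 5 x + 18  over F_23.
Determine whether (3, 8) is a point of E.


Check whether y^2 = x^3 + 5 x + 18 (mod 23) for (x, y) = (3, 8).
LHS: y^2 = 8^2 mod 23 = 18
RHS: x^3 + 5 x + 18 = 3^3 + 5*3 + 18 mod 23 = 14
LHS != RHS

No, not on the curve


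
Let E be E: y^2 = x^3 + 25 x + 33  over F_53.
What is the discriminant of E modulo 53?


4 a^3 + 27 b^2 = 4*25^3 + 27*33^2 = 62500 + 29403 = 91903
Delta = -16 * (91903) = -1470448
Delta mod 53 = 37

Delta = 37 (mod 53)


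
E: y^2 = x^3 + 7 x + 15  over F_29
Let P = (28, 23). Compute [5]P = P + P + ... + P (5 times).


k = 5 = 101_2 (binary, LSB first: 101)
Double-and-add from P = (28, 23):
  bit 0 = 1: acc = O + (28, 23) = (28, 23)
  bit 1 = 0: acc unchanged = (28, 23)
  bit 2 = 1: acc = (28, 23) + (17, 28) = (18, 12)

5P = (18, 12)


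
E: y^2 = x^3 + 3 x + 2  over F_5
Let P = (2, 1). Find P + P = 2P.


Doubling: s = (3 x1^2 + a) / (2 y1)
s = (3*2^2 + 3) / (2*1) mod 5 = 0
x3 = s^2 - 2 x1 mod 5 = 0^2 - 2*2 = 1
y3 = s (x1 - x3) - y1 mod 5 = 0 * (2 - 1) - 1 = 4

2P = (1, 4)


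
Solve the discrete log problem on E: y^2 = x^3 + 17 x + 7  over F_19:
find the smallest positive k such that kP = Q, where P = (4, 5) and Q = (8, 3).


Enumerate multiples of P until we hit Q = (8, 3):
  1P = (4, 5)
  2P = (1, 5)
  3P = (14, 14)
  4P = (2, 12)
  5P = (11, 10)
  6P = (8, 3)
Match found at i = 6.

k = 6


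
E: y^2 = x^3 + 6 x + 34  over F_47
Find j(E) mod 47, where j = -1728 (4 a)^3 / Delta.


Delta = -16(4 a^3 + 27 b^2) mod 47 = 24
-1728 * (4 a)^3 = -1728 * (4*6)^3 mod 47 = 19
j = 19 * 24^(-1) mod 47 = 38

j = 38 (mod 47)


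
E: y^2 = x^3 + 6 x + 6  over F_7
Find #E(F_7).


For each x in F_7, count y with y^2 = x^3 + 6 x + 6 mod 7:
  x = 3: RHS = 2, y in [3, 4]  -> 2 point(s)
  x = 5: RHS = 0, y in [0]  -> 1 point(s)
Affine points: 3. Add the point at infinity: total = 4.

#E(F_7) = 4


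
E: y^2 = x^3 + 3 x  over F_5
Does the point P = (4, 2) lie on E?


Check whether y^2 = x^3 + 3 x + 0 (mod 5) for (x, y) = (4, 2).
LHS: y^2 = 2^2 mod 5 = 4
RHS: x^3 + 3 x + 0 = 4^3 + 3*4 + 0 mod 5 = 1
LHS != RHS

No, not on the curve


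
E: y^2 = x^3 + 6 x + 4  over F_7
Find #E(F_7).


For each x in F_7, count y with y^2 = x^3 + 6 x + 4 mod 7:
  x = 0: RHS = 4, y in [2, 5]  -> 2 point(s)
  x = 1: RHS = 4, y in [2, 5]  -> 2 point(s)
  x = 3: RHS = 0, y in [0]  -> 1 point(s)
  x = 4: RHS = 1, y in [1, 6]  -> 2 point(s)
  x = 6: RHS = 4, y in [2, 5]  -> 2 point(s)
Affine points: 9. Add the point at infinity: total = 10.

#E(F_7) = 10


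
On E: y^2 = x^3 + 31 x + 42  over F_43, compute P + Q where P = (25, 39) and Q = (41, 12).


P != Q, so use the chord formula.
s = (y2 - y1) / (x2 - x1) = (16) / (16) mod 43 = 1
x3 = s^2 - x1 - x2 mod 43 = 1^2 - 25 - 41 = 21
y3 = s (x1 - x3) - y1 mod 43 = 1 * (25 - 21) - 39 = 8

P + Q = (21, 8)


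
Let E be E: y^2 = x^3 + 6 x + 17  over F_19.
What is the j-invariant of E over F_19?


Delta = -16(4 a^3 + 27 b^2) mod 19 = 9
-1728 * (4 a)^3 = -1728 * (4*6)^3 mod 19 = 11
j = 11 * 9^(-1) mod 19 = 16

j = 16 (mod 19)


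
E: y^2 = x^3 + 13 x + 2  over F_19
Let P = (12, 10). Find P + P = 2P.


Doubling: s = (3 x1^2 + a) / (2 y1)
s = (3*12^2 + 13) / (2*10) mod 19 = 8
x3 = s^2 - 2 x1 mod 19 = 8^2 - 2*12 = 2
y3 = s (x1 - x3) - y1 mod 19 = 8 * (12 - 2) - 10 = 13

2P = (2, 13)


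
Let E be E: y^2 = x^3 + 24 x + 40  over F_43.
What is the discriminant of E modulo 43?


4 a^3 + 27 b^2 = 4*24^3 + 27*40^2 = 55296 + 43200 = 98496
Delta = -16 * (98496) = -1575936
Delta mod 43 = 14

Delta = 14 (mod 43)


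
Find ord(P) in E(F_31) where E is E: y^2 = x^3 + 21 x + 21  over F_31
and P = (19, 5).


Compute successive multiples of P until we hit O:
  1P = (19, 5)
  2P = (18, 0)
  3P = (19, 26)
  4P = O

ord(P) = 4


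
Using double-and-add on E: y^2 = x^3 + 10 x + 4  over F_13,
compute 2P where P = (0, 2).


k = 2 = 10_2 (binary, LSB first: 01)
Double-and-add from P = (0, 2):
  bit 0 = 0: acc unchanged = O
  bit 1 = 1: acc = O + (3, 10) = (3, 10)

2P = (3, 10)


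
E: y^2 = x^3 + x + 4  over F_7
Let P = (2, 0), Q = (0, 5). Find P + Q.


P != Q, so use the chord formula.
s = (y2 - y1) / (x2 - x1) = (5) / (5) mod 7 = 1
x3 = s^2 - x1 - x2 mod 7 = 1^2 - 2 - 0 = 6
y3 = s (x1 - x3) - y1 mod 7 = 1 * (2 - 6) - 0 = 3

P + Q = (6, 3)


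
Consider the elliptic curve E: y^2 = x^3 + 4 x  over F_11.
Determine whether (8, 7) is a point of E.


Check whether y^2 = x^3 + 4 x + 0 (mod 11) for (x, y) = (8, 7).
LHS: y^2 = 7^2 mod 11 = 5
RHS: x^3 + 4 x + 0 = 8^3 + 4*8 + 0 mod 11 = 5
LHS = RHS

Yes, on the curve


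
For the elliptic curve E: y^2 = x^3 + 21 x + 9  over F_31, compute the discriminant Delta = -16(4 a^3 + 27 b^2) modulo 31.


4 a^3 + 27 b^2 = 4*21^3 + 27*9^2 = 37044 + 2187 = 39231
Delta = -16 * (39231) = -627696
Delta mod 31 = 23

Delta = 23 (mod 31)


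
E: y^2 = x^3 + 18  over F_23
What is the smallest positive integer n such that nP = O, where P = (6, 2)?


Compute successive multiples of P until we hit O:
  1P = (6, 2)
  2P = (4, 6)
  3P = (17, 20)
  4P = (8, 1)
  5P = (15, 14)
  6P = (14, 18)
  7P = (7, 19)
  8P = (0, 8)
  ... (continuing to 24P)
  24P = O

ord(P) = 24


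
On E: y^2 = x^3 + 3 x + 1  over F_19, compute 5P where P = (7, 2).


k = 5 = 101_2 (binary, LSB first: 101)
Double-and-add from P = (7, 2):
  bit 0 = 1: acc = O + (7, 2) = (7, 2)
  bit 1 = 0: acc unchanged = (7, 2)
  bit 2 = 1: acc = (7, 2) + (0, 1) = (0, 18)

5P = (0, 18)


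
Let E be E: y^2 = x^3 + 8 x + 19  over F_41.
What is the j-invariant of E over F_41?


Delta = -16(4 a^3 + 27 b^2) mod 41 = 3
-1728 * (4 a)^3 = -1728 * (4*8)^3 mod 41 = 28
j = 28 * 3^(-1) mod 41 = 23

j = 23 (mod 41)


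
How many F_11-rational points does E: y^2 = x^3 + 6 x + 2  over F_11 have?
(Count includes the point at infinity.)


For each x in F_11, count y with y^2 = x^3 + 6 x + 2 mod 11:
  x = 1: RHS = 9, y in [3, 8]  -> 2 point(s)
  x = 2: RHS = 0, y in [0]  -> 1 point(s)
  x = 3: RHS = 3, y in [5, 6]  -> 2 point(s)
  x = 5: RHS = 3, y in [5, 6]  -> 2 point(s)
  x = 6: RHS = 1, y in [1, 10]  -> 2 point(s)
  x = 8: RHS = 1, y in [1, 10]  -> 2 point(s)
  x = 9: RHS = 4, y in [2, 9]  -> 2 point(s)
Affine points: 13. Add the point at infinity: total = 14.

#E(F_11) = 14


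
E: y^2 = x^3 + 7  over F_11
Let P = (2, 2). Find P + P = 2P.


Doubling: s = (3 x1^2 + a) / (2 y1)
s = (3*2^2 + 0) / (2*2) mod 11 = 3
x3 = s^2 - 2 x1 mod 11 = 3^2 - 2*2 = 5
y3 = s (x1 - x3) - y1 mod 11 = 3 * (2 - 5) - 2 = 0

2P = (5, 0)


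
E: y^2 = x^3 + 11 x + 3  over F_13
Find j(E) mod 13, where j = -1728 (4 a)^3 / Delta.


Delta = -16(4 a^3 + 27 b^2) mod 13 = 4
-1728 * (4 a)^3 = -1728 * (4*11)^3 mod 13 = 8
j = 8 * 4^(-1) mod 13 = 2

j = 2 (mod 13)


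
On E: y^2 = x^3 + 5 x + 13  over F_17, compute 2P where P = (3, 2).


Doubling: s = (3 x1^2 + a) / (2 y1)
s = (3*3^2 + 5) / (2*2) mod 17 = 8
x3 = s^2 - 2 x1 mod 17 = 8^2 - 2*3 = 7
y3 = s (x1 - x3) - y1 mod 17 = 8 * (3 - 7) - 2 = 0

2P = (7, 0)


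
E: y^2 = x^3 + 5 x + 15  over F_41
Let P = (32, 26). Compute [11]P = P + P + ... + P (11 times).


k = 11 = 1011_2 (binary, LSB first: 1101)
Double-and-add from P = (32, 26):
  bit 0 = 1: acc = O + (32, 26) = (32, 26)
  bit 1 = 1: acc = (32, 26) + (16, 3) = (9, 25)
  bit 2 = 0: acc unchanged = (9, 25)
  bit 3 = 1: acc = (9, 25) + (22, 21) = (5, 40)

11P = (5, 40)


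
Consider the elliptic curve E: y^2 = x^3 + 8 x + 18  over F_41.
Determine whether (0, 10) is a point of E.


Check whether y^2 = x^3 + 8 x + 18 (mod 41) for (x, y) = (0, 10).
LHS: y^2 = 10^2 mod 41 = 18
RHS: x^3 + 8 x + 18 = 0^3 + 8*0 + 18 mod 41 = 18
LHS = RHS

Yes, on the curve


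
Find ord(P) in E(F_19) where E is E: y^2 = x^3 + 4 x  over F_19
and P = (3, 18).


Compute successive multiples of P until we hit O:
  1P = (3, 18)
  2P = (11, 11)
  3P = (12, 16)
  4P = (1, 9)
  5P = (2, 15)
  6P = (4, 17)
  7P = (13, 11)
  8P = (9, 9)
  ... (continuing to 20P)
  20P = O

ord(P) = 20


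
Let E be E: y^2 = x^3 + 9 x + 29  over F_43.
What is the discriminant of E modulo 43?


4 a^3 + 27 b^2 = 4*9^3 + 27*29^2 = 2916 + 22707 = 25623
Delta = -16 * (25623) = -409968
Delta mod 43 = 37

Delta = 37 (mod 43)


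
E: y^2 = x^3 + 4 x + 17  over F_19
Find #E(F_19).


For each x in F_19, count y with y^2 = x^3 + 4 x + 17 mod 19:
  x = 0: RHS = 17, y in [6, 13]  -> 2 point(s)
  x = 11: RHS = 5, y in [9, 10]  -> 2 point(s)
  x = 12: RHS = 7, y in [8, 11]  -> 2 point(s)
  x = 13: RHS = 5, y in [9, 10]  -> 2 point(s)
  x = 14: RHS = 5, y in [9, 10]  -> 2 point(s)
  x = 16: RHS = 16, y in [4, 15]  -> 2 point(s)
  x = 17: RHS = 1, y in [1, 18]  -> 2 point(s)
Affine points: 14. Add the point at infinity: total = 15.

#E(F_19) = 15


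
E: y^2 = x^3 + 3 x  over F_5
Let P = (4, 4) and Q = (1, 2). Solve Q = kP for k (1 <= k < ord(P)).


Enumerate multiples of P until we hit Q = (1, 2):
  1P = (4, 4)
  2P = (1, 2)
Match found at i = 2.

k = 2


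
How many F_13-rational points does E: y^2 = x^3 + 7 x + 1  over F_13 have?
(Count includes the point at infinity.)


For each x in F_13, count y with y^2 = x^3 + 7 x + 1 mod 13:
  x = 0: RHS = 1, y in [1, 12]  -> 2 point(s)
  x = 1: RHS = 9, y in [3, 10]  -> 2 point(s)
  x = 2: RHS = 10, y in [6, 7]  -> 2 point(s)
  x = 3: RHS = 10, y in [6, 7]  -> 2 point(s)
  x = 6: RHS = 12, y in [5, 8]  -> 2 point(s)
  x = 7: RHS = 3, y in [4, 9]  -> 2 point(s)
  x = 8: RHS = 10, y in [6, 7]  -> 2 point(s)
  x = 9: RHS = 0, y in [0]  -> 1 point(s)
Affine points: 15. Add the point at infinity: total = 16.

#E(F_13) = 16


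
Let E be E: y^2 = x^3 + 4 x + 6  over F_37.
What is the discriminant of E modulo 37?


4 a^3 + 27 b^2 = 4*4^3 + 27*6^2 = 256 + 972 = 1228
Delta = -16 * (1228) = -19648
Delta mod 37 = 36

Delta = 36 (mod 37)


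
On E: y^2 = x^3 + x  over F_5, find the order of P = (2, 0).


Compute successive multiples of P until we hit O:
  1P = (2, 0)
  2P = O

ord(P) = 2


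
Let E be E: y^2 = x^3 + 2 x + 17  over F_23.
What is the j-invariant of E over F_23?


Delta = -16(4 a^3 + 27 b^2) mod 23 = 13
-1728 * (4 a)^3 = -1728 * (4*2)^3 mod 23 = 5
j = 5 * 13^(-1) mod 23 = 11

j = 11 (mod 23)


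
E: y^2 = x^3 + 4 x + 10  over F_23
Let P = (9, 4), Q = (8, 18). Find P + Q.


P != Q, so use the chord formula.
s = (y2 - y1) / (x2 - x1) = (14) / (22) mod 23 = 9
x3 = s^2 - x1 - x2 mod 23 = 9^2 - 9 - 8 = 18
y3 = s (x1 - x3) - y1 mod 23 = 9 * (9 - 18) - 4 = 7

P + Q = (18, 7)


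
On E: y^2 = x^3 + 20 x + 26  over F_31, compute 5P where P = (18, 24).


k = 5 = 101_2 (binary, LSB first: 101)
Double-and-add from P = (18, 24):
  bit 0 = 1: acc = O + (18, 24) = (18, 24)
  bit 1 = 0: acc unchanged = (18, 24)
  bit 2 = 1: acc = (18, 24) + (29, 28) = (20, 26)

5P = (20, 26)


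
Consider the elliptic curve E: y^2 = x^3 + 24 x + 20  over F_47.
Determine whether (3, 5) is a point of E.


Check whether y^2 = x^3 + 24 x + 20 (mod 47) for (x, y) = (3, 5).
LHS: y^2 = 5^2 mod 47 = 25
RHS: x^3 + 24 x + 20 = 3^3 + 24*3 + 20 mod 47 = 25
LHS = RHS

Yes, on the curve


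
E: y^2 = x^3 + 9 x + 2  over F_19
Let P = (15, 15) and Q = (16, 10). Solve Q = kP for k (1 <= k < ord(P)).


Enumerate multiples of P until we hit Q = (16, 10):
  1P = (15, 15)
  2P = (8, 4)
  3P = (7, 3)
  4P = (4, 11)
  5P = (5, 18)
  6P = (16, 10)
Match found at i = 6.

k = 6


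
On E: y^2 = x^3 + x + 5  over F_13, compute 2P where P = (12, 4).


Doubling: s = (3 x1^2 + a) / (2 y1)
s = (3*12^2 + 1) / (2*4) mod 13 = 7
x3 = s^2 - 2 x1 mod 13 = 7^2 - 2*12 = 12
y3 = s (x1 - x3) - y1 mod 13 = 7 * (12 - 12) - 4 = 9

2P = (12, 9)


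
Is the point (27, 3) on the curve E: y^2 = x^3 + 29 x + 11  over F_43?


Check whether y^2 = x^3 + 29 x + 11 (mod 43) for (x, y) = (27, 3).
LHS: y^2 = 3^2 mod 43 = 9
RHS: x^3 + 29 x + 11 = 27^3 + 29*27 + 11 mod 43 = 9
LHS = RHS

Yes, on the curve


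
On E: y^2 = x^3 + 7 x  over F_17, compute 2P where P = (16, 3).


Doubling: s = (3 x1^2 + a) / (2 y1)
s = (3*16^2 + 7) / (2*3) mod 17 = 13
x3 = s^2 - 2 x1 mod 17 = 13^2 - 2*16 = 1
y3 = s (x1 - x3) - y1 mod 17 = 13 * (16 - 1) - 3 = 5

2P = (1, 5)


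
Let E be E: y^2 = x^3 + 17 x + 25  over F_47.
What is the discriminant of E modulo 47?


4 a^3 + 27 b^2 = 4*17^3 + 27*25^2 = 19652 + 16875 = 36527
Delta = -16 * (36527) = -584432
Delta mod 47 = 13

Delta = 13 (mod 47)


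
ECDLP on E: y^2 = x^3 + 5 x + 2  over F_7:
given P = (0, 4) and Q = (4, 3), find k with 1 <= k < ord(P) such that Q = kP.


Enumerate multiples of P until we hit Q = (4, 3):
  1P = (0, 4)
  2P = (4, 4)
  3P = (3, 3)
  4P = (1, 1)
  5P = (1, 6)
  6P = (3, 4)
  7P = (4, 3)
Match found at i = 7.

k = 7


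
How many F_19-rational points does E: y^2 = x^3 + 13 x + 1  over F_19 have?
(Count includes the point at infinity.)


For each x in F_19, count y with y^2 = x^3 + 13 x + 1 mod 19:
  x = 0: RHS = 1, y in [1, 18]  -> 2 point(s)
  x = 2: RHS = 16, y in [4, 15]  -> 2 point(s)
  x = 5: RHS = 1, y in [1, 18]  -> 2 point(s)
  x = 7: RHS = 17, y in [6, 13]  -> 2 point(s)
  x = 8: RHS = 9, y in [3, 16]  -> 2 point(s)
  x = 9: RHS = 11, y in [7, 12]  -> 2 point(s)
  x = 12: RHS = 4, y in [2, 17]  -> 2 point(s)
  x = 13: RHS = 11, y in [7, 12]  -> 2 point(s)
  x = 14: RHS = 1, y in [1, 18]  -> 2 point(s)
  x = 16: RHS = 11, y in [7, 12]  -> 2 point(s)
  x = 17: RHS = 5, y in [9, 10]  -> 2 point(s)
  x = 18: RHS = 6, y in [5, 14]  -> 2 point(s)
Affine points: 24. Add the point at infinity: total = 25.

#E(F_19) = 25


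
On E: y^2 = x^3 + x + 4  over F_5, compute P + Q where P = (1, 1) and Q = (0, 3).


P != Q, so use the chord formula.
s = (y2 - y1) / (x2 - x1) = (2) / (4) mod 5 = 3
x3 = s^2 - x1 - x2 mod 5 = 3^2 - 1 - 0 = 3
y3 = s (x1 - x3) - y1 mod 5 = 3 * (1 - 3) - 1 = 3

P + Q = (3, 3)


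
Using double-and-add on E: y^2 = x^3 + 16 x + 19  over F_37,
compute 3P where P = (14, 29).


k = 3 = 11_2 (binary, LSB first: 11)
Double-and-add from P = (14, 29):
  bit 0 = 1: acc = O + (14, 29) = (14, 29)
  bit 1 = 1: acc = (14, 29) + (35, 33) = (32, 31)

3P = (32, 31)


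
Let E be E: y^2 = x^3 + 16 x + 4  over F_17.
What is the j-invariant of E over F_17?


Delta = -16(4 a^3 + 27 b^2) mod 17 = 3
-1728 * (4 a)^3 = -1728 * (4*16)^3 mod 17 = 7
j = 7 * 3^(-1) mod 17 = 8

j = 8 (mod 17)


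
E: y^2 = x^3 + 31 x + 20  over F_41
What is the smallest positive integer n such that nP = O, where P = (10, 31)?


Compute successive multiples of P until we hit O:
  1P = (10, 31)
  2P = (16, 15)
  3P = (13, 18)
  4P = (14, 0)
  5P = (13, 23)
  6P = (16, 26)
  7P = (10, 10)
  8P = O

ord(P) = 8


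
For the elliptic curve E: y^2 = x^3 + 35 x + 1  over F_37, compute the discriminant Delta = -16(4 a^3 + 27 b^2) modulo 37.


4 a^3 + 27 b^2 = 4*35^3 + 27*1^2 = 171500 + 27 = 171527
Delta = -16 * (171527) = -2744432
Delta mod 37 = 6

Delta = 6 (mod 37)


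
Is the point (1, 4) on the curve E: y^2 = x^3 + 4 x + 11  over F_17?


Check whether y^2 = x^3 + 4 x + 11 (mod 17) for (x, y) = (1, 4).
LHS: y^2 = 4^2 mod 17 = 16
RHS: x^3 + 4 x + 11 = 1^3 + 4*1 + 11 mod 17 = 16
LHS = RHS

Yes, on the curve
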